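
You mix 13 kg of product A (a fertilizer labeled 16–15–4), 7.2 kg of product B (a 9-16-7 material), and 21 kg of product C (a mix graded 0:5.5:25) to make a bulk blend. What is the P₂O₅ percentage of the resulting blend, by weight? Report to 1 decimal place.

Total mass = 13 + 7.2 + 21 = 41.2 kg.
P₂O₅ mass = 15%×13 + 16%×7.2 + 5.5%×21 = 4.257 kg.
% P₂O₅ = 4.257 / 41.2 = 10.3325%.

10.3% P₂O₅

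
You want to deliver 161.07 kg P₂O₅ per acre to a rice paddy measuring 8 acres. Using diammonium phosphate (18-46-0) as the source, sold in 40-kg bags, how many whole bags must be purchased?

Product per acre = 161.07 / 46% = 350.152 kg.
Total product = 350.152 × 8 = 2801.22 kg.
Bags = ⌈2801.22 / 40⌉ = 71.

71 bags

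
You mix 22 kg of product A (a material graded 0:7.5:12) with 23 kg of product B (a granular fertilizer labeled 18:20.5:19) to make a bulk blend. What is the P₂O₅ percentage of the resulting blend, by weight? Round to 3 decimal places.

Total mass = 22 + 23 = 45 kg.
P₂O₅ mass = 7.5%×22 + 20.5%×23 = 6.365 kg.
% P₂O₅ = 6.365 / 45 = 14.1444%.

14.144% P₂O₅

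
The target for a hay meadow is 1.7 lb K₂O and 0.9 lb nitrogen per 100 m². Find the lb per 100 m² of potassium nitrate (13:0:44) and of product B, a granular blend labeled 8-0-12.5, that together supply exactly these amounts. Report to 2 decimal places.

Per-100 m² balance (a = potassium nitrate, b = product B):
K₂O: 0.44·a + 0.125·b = 1.7
N: 0.13·a + 0.08·b = 0.9
Eliminate a: (row1) − 0.44/0.13·(row2) → -0.145769·b = -1.34615, so b = 9.23483.
Back-substitute: a = (1.7 − 0.125·9.23483) / 0.44 = 1.24011.

1.24 lb potassium nitrate, 9.23 lb product B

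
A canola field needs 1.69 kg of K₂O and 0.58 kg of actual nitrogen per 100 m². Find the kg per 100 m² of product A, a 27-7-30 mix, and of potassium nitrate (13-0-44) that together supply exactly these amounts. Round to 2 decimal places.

With a, b = kg per 100 m² of product A and potassium nitrate:
K₂O: 0.3·a + 0.44·b = 1.69
N: 0.27·a + 0.13·b = 0.58
Solving simultaneously: a = 0.444862, b = 3.53759.

0.44 kg product A, 3.54 kg potassium nitrate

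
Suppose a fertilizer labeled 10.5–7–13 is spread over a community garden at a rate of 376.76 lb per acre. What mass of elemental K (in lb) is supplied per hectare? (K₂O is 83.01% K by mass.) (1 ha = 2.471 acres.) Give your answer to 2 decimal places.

100.46 lb K per hectare

K₂O per acre = 376.76 × 13% = 48.9788 lb.
Elemental K = 48.9788 × 0.8301 = 40.6573 lb per acre.
Convert to per hectare: 40.6573 × 2.471 = 100.464 lb.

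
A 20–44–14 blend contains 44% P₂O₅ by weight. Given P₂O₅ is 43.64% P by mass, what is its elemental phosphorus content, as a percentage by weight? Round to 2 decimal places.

%P = 44 × 0.4364 = 19.2016%.

19.20% P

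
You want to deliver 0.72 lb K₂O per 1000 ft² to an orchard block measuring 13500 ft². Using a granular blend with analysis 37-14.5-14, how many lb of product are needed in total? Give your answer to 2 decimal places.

69.43 lb

Product per 1000 ft² = 0.72 / 14% = 5.14286 lb.
Total product = 5.14286 × 13500 / 1000 = 69.4286 lb.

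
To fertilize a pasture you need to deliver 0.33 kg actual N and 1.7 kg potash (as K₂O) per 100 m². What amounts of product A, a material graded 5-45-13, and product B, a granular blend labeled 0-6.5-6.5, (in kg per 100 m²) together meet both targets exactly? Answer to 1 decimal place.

Per-100 m² balance (a = product A, b = product B):
N: 0.05·a + 0·b = 0.33
K₂O: 0.13·a + 0.065·b = 1.7
From row1: a = (0.33 − 0·b) / 0.05.
Into row2: 0.13·(0.33 − 0·b)/0.05 + 0.065·b = 1.7 → b = 12.9538, a = 6.6.

6.6 kg product A, 13.0 kg product B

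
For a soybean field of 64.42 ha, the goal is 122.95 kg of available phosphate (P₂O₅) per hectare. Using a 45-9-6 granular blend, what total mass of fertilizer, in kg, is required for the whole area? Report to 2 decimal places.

88004.88 kg

Product per hectare = 122.95 / 9% = 1366.11 kg.
Total product = 1366.11 × 64.42 = 88004.878 kg.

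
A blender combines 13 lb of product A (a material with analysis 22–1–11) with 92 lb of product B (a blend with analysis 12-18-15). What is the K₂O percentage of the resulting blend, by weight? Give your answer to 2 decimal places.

Total mass = 13 + 92 = 105 lb.
K₂O mass = 11%×13 + 15%×92 = 15.23 lb.
% K₂O = 15.23 / 105 = 14.5048%.

14.50% K₂O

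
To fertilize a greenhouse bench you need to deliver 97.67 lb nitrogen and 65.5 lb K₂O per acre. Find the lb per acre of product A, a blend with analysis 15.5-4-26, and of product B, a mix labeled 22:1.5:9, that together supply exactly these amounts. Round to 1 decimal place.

Let a = lb of product A, b = lb of product B (per acre).
N: 0.155·a + 0.22·b = 97.67
K₂O: 0.26·a + 0.09·b = 65.5
From row1: a = (97.67 − 0.22·b) / 0.155.
Into row2: 0.26·(97.67 − 0.22·b)/0.155 + 0.09·b = 65.5 → b = 352.409, a = 129.935.

129.9 lb product A, 352.4 lb product B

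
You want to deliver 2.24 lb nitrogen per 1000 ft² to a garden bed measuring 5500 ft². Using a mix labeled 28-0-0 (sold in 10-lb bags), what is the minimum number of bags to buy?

Product per 1000 ft² = 2.24 / 28% = 8 lb.
Total product = 8 × 5500 / 1000 = 44 lb.
Bags = ⌈44 / 10⌉ = 5.

5 bags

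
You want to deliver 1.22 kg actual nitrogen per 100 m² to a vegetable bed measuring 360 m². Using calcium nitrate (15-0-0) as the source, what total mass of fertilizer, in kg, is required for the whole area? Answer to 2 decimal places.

Product per 100 m² = 1.22 / 15% = 8.13333 kg.
Total product = 8.13333 × 360 / 100 = 29.28 kg.

29.28 kg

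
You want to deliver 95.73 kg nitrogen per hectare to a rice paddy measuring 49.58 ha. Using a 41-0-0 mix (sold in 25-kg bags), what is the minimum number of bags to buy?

464 bags

Product per hectare = 95.73 / 41% = 233.488 kg.
Total product = 233.488 × 49.58 = 11576.3 kg.
Bags = ⌈11576.3 / 25⌉ = 464.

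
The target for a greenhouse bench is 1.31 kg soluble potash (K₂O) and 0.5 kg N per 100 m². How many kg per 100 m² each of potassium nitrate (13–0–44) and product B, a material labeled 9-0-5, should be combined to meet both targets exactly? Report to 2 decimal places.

2.81 kg potassium nitrate, 1.50 kg product B

With a, b = kg per 100 m² of potassium nitrate and product B:
K₂O: 0.44·a + 0.05·b = 1.31
N: 0.13·a + 0.09·b = 0.5
Eliminate a: (row1) − 0.44/0.13·(row2) → -0.254615·b = -0.382308, so b = 1.50151.
Back-substitute: a = (1.31 − 0.05·1.50151) / 0.44 = 2.80665.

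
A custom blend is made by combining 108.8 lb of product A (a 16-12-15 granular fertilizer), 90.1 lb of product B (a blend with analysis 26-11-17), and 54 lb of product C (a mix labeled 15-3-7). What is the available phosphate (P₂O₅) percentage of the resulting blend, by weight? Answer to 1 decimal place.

9.7% P₂O₅

Total mass = 108.8 + 90.1 + 54 = 252.9 lb.
P₂O₅ mass = 12%×108.8 + 11%×90.1 + 3%×54 = 24.587 lb.
% P₂O₅ = 24.587 / 252.9 = 9.72202%.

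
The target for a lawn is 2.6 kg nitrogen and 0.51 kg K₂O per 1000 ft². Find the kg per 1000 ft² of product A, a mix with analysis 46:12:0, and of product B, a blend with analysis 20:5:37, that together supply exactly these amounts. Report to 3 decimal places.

With a, b = kg per 1000 ft² of product A and product B:
N: 0.46·a + 0.2·b = 2.6
K₂O: 0·a + 0.37·b = 0.51
Solving simultaneously: a = 5.05288, b = 1.37838.

5.053 kg product A, 1.378 kg product B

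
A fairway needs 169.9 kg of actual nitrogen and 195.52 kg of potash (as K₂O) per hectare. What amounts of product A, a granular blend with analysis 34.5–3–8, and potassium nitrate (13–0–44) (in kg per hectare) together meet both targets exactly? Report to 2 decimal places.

348.93 kg product A, 380.92 kg potassium nitrate

With a, b = kg per hectare of product A and potassium nitrate:
N: 0.345·a + 0.13·b = 169.9
K₂O: 0.08·a + 0.44·b = 195.52
Solving simultaneously: a = 348.928, b = 380.922.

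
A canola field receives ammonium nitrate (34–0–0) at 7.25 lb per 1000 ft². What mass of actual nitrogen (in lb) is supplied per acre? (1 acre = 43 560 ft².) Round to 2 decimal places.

107.38 lb N per acre

nitrogen per 1000 ft² = 7.25 × 34% = 2.465 lb.
Convert to per acre: 2.465 × 43.56 = 107.375 lb.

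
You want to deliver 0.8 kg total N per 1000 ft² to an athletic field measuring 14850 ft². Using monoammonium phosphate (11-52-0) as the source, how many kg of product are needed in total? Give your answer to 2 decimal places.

Product per 1000 ft² = 0.8 / 11% = 7.27273 kg.
Total product = 7.27273 × 14850 / 1000 = 108 kg.

108.00 kg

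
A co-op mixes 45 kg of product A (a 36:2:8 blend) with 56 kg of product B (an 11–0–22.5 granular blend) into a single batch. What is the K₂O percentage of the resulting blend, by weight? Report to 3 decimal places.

16.040% K₂O

Total mass = 45 + 56 = 101 kg.
K₂O mass = 8%×45 + 22.5%×56 = 16.2 kg.
% K₂O = 16.2 / 101 = 16.0396%.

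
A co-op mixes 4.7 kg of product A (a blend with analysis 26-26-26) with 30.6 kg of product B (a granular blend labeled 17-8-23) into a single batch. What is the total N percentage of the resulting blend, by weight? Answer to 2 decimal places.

Total mass = 4.7 + 30.6 = 35.3 kg.
N mass = 26%×4.7 + 17%×30.6 = 6.424 kg.
% N = 6.424 / 35.3 = 18.1983%.

18.20% N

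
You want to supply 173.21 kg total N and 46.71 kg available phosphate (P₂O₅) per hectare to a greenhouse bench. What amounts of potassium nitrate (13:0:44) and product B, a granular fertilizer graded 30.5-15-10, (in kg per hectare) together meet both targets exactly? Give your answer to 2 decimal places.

Per-hectare balance (a = potassium nitrate, b = product B):
N: 0.13·a + 0.305·b = 173.21
P₂O₅: 0·a + 0.15·b = 46.71
Solving simultaneously: a = 601.792, b = 311.4.

601.79 kg potassium nitrate, 311.40 kg product B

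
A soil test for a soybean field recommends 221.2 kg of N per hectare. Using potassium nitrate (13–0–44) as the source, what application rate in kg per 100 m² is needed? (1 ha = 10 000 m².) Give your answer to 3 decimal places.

17.015 kg of product per hundred sq m

Product per hectare = 221.2 / 13% = 1701.54 kg.
Convert to per 100 m²: 1701.54 × 0.01 = 17.0154 kg.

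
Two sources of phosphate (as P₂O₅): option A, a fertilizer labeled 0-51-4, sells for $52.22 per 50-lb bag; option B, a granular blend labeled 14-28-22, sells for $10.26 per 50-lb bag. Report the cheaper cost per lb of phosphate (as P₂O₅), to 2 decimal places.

option A: P₂O₅ per bag = 50 × 51% = 25.5 lb; cost = 52.22 / 25.5 = $2.0478/lb P₂O₅.
option B: P₂O₅ per bag = 50 × 28% = 14 lb; cost = 10.26 / 14 = $0.7329/lb P₂O₅.
option B is cheaper.

$0.73 per lb P₂O₅ (option B)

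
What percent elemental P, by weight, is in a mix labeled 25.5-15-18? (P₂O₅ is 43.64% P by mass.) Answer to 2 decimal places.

6.55% P

%P = 15 × 0.4364 = 6.546%.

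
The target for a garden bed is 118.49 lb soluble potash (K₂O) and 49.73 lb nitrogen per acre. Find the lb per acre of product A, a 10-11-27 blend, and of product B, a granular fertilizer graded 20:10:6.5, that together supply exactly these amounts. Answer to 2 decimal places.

430.85 lb product A, 33.22 lb product B

With a, b = lb per acre of product A and product B:
K₂O: 0.27·a + 0.065·b = 118.49
N: 0.1·a + 0.2·b = 49.73
Eliminate a: (row1) − 0.27/0.1·(row2) → -0.475·b = -15.781, so b = 33.2232.
Back-substitute: a = (118.49 − 0.065·33.2232) / 0.27 = 430.854.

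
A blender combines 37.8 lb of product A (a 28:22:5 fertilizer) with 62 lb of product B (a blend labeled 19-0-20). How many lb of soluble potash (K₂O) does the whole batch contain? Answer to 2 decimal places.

K₂O mass = 5%×37.8 + 20%×62 = 14.29 lb.

14.29 lb K₂O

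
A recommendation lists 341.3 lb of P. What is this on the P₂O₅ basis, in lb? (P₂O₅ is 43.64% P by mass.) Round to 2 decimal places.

P₂O₅ = 341.3 / 0.4364 = 782.081 lb.

782.08 lb P₂O₅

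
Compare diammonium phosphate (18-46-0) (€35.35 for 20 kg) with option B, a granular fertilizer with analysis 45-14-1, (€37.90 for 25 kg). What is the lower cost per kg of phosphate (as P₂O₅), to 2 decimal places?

diammonium phosphate: P₂O₅ per bag = 20 × 46% = 9.2 kg; cost = 35.35 / 9.2 = €3.8424/kg P₂O₅.
option B: P₂O₅ per bag = 25 × 14% = 3.5 kg; cost = 37.90 / 3.5 = €10.8286/kg P₂O₅.
diammonium phosphate is cheaper.

€3.84 per kg P₂O₅ (diammonium phosphate)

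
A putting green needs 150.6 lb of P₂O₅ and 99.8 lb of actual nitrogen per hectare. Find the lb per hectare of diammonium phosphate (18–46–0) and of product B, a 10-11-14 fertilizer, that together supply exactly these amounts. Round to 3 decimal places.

155.802 lb diammonium phosphate, 717.557 lb product B

Let a = lb of diammonium phosphate, b = lb of product B (per hectare).
P₂O₅: 0.46·a + 0.11·b = 150.6
N: 0.18·a + 0.1·b = 99.8
Eliminate b: (row1) − 0.11/0.1·(row2) → 0.262·a = 40.82, so a = 155.8015.
Then b = (99.8 − 0.18·155.8015) / 0.1 = 717.5573.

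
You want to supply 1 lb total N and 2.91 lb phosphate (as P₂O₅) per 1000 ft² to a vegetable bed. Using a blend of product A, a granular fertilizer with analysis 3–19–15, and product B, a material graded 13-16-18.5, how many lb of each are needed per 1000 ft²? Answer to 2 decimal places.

10.97 lb product A, 5.16 lb product B

Let a = lb of product A, b = lb of product B (per 1000 ft²).
N: 0.03·a + 0.13·b = 1
P₂O₅: 0.19·a + 0.16·b = 2.91
Eliminate a: (row1) − 0.03/0.19·(row2) → 0.104737·b = 0.540526, so b = 5.1608.
Back-substitute: a = (1 − 0.13·5.1608) / 0.03 = 10.9698.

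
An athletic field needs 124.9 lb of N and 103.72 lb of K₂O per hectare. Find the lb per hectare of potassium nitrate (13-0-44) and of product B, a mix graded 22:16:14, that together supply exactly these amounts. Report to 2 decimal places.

With a, b = lb per hectare of potassium nitrate and product B:
N: 0.13·a + 0.22·b = 124.9
K₂O: 0.44·a + 0.14·b = 103.72
Eliminate b: (row1) − 0.22/0.14·(row2) → -0.561429·a = -38.0886, so a = 67.8422.
Then b = (103.72 − 0.44·67.8422) / 0.14 = 527.639.

67.84 lb potassium nitrate, 527.64 lb product B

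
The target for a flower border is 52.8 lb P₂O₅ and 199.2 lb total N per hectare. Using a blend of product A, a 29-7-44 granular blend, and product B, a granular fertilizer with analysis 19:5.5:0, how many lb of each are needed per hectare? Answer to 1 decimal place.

348.7 lb product A, 516.2 lb product B

With a, b = lb per hectare of product A and product B:
P₂O₅: 0.07·a + 0.055·b = 52.8
N: 0.29·a + 0.19·b = 199.2
From row1: a = (52.8 − 0.055·b) / 0.07.
Into row2: 0.29·(52.8 − 0.055·b)/0.07 + 0.19·b = 199.2 → b = 516.226, a = 348.679.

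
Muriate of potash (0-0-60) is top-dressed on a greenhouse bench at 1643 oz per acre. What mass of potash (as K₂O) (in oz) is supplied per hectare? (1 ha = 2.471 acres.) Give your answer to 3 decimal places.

K₂O per acre = 1643 × 60% = 985.8 oz.
Convert to per hectare: 985.8 × 2.471 = 2435.9118 oz.

2435.912 oz K₂O per hectare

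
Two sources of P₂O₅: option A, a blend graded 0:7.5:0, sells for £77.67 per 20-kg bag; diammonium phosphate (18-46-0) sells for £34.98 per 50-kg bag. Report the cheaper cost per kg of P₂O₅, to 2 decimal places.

£1.52 per kg P₂O₅ (diammonium phosphate)

option A: P₂O₅ per bag = 20 × 7.5% = 1.5 kg; cost = 77.67 / 1.5 = £51.7800/kg P₂O₅.
diammonium phosphate: P₂O₅ per bag = 50 × 46% = 23 kg; cost = 34.98 / 23 = £1.5209/kg P₂O₅.
diammonium phosphate is cheaper.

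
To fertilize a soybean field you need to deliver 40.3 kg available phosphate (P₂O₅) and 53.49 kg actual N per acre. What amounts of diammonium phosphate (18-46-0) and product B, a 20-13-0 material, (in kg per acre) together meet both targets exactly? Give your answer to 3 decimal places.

Per-acre balance (a = diammonium phosphate, b = product B):
P₂O₅: 0.46·a + 0.13·b = 40.3
N: 0.18·a + 0.2·b = 53.49
Solving simultaneously: a = 16.1268, b = 252.9359.

16.127 kg diammonium phosphate, 252.936 kg product B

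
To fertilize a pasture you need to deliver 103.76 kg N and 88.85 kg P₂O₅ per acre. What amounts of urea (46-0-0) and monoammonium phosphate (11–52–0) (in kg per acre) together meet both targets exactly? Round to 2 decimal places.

With a, b = kg per acre of urea and monoammonium phosphate:
N: 0.46·a + 0.11·b = 103.76
P₂O₅: 0·a + 0.52·b = 88.85
Solving simultaneously: a = 184.706, b = 170.865.

184.71 kg urea, 170.87 kg monoammonium phosphate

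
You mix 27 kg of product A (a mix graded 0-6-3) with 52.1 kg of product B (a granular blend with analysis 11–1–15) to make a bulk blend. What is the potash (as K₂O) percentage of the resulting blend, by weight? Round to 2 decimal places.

Total mass = 27 + 52.1 = 79.1 kg.
K₂O mass = 3%×27 + 15%×52.1 = 8.625 kg.
% K₂O = 8.625 / 79.1 = 10.9039%.

10.90% K₂O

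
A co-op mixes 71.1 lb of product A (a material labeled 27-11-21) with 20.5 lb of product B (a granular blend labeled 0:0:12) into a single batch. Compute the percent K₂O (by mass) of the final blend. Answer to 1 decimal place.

Total mass = 71.1 + 20.5 = 91.6 lb.
K₂O mass = 21%×71.1 + 12%×20.5 = 17.391 lb.
% K₂O = 17.391 / 91.6 = 18.9858%.

19.0% K₂O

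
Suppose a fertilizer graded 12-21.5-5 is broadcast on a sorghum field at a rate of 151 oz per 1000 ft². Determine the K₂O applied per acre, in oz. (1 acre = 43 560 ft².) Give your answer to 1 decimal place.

K₂O per 1000 ft² = 151 × 5% = 7.55 oz.
Convert to per acre: 7.55 × 43.56 = 328.878 oz.

328.9 oz K₂O per acre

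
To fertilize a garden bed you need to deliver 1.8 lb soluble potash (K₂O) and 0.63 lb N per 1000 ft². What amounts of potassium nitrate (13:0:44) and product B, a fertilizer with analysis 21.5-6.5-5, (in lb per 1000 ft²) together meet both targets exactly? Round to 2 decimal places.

4.04 lb potassium nitrate, 0.49 lb product B

Per-1000 ft² balance (a = potassium nitrate, b = product B):
K₂O: 0.44·a + 0.05·b = 1.8
N: 0.13·a + 0.215·b = 0.63
Eliminate a: (row1) − 0.44/0.13·(row2) → -0.677692·b = -0.332308, so b = 0.490352.
Back-substitute: a = (1.8 − 0.05·0.490352) / 0.44 = 4.03519.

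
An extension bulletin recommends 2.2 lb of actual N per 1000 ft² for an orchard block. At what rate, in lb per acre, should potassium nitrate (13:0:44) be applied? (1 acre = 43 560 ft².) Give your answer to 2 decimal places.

Product per 1000 ft² = 2.2 / 13% = 16.9231 lb.
Convert to per acre: 16.9231 × 43.56 = 737.169 lb.

737.17 lb of product per acre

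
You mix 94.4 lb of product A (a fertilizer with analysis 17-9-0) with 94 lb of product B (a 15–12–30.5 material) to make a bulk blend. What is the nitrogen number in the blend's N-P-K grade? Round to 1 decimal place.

Total mass = 94.4 + 94 = 188.4 lb.
N mass = 17%×94.4 + 15%×94 = 30.148 lb.
% N = 30.148 / 188.4 = 16.0021%.

16.0% N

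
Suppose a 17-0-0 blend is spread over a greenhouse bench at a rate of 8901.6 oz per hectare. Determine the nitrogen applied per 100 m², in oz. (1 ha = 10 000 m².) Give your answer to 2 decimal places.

15.13 oz N per hundred sq m

nitrogen per hectare = 8901.6 × 17% = 1513.27 oz.
Convert to per 100 m²: 1513.27 × 0.01 = 15.1327 oz.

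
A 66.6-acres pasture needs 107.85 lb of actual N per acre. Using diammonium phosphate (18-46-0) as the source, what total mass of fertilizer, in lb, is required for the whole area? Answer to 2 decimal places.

Product per acre = 107.85 / 18% = 599.167 lb.
Total product = 599.167 × 66.6 = 39904.5 lb.

39904.50 lb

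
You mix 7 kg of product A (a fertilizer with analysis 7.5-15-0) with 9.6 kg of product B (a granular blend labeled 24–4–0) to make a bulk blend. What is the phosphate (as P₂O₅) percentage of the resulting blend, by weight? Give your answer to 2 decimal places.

8.64% P₂O₅

Total mass = 7 + 9.6 = 16.6 kg.
P₂O₅ mass = 15%×7 + 4%×9.6 = 1.434 kg.
% P₂O₅ = 1.434 / 16.6 = 8.63855%.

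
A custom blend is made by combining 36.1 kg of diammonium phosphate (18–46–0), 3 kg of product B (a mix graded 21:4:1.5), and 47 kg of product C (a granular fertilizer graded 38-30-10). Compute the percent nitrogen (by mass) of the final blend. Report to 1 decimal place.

29.0% N

Total mass = 36.1 + 3 + 47 = 86.1 kg.
N mass = 18%×36.1 + 21%×3 + 38%×47 = 24.988 kg.
% N = 24.988 / 86.1 = 29.0221%.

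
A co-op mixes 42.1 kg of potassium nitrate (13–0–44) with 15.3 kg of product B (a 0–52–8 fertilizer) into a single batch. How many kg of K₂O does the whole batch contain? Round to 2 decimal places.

19.75 kg K₂O

K₂O mass = 44%×42.1 + 8%×15.3 = 19.748 kg.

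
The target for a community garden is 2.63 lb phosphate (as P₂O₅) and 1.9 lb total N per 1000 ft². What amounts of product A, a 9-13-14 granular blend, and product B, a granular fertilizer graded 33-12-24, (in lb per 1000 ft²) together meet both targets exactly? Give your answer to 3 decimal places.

19.935 lb product A, 0.321 lb product B

Per-1000 ft² balance (a = product A, b = product B):
P₂O₅: 0.13·a + 0.12·b = 2.63
N: 0.09·a + 0.33·b = 1.9
Eliminate b: (row1) − 0.12/0.33·(row2) → 0.0972727·a = 1.93909, so a = 19.9346.
Then b = (1.9 − 0.09·19.9346) / 0.33 = 0.320872.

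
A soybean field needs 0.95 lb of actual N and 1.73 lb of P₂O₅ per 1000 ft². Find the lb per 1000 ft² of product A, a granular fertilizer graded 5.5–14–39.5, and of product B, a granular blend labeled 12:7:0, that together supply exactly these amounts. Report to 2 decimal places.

10.90 lb product A, 2.92 lb product B

Let a = lb of product A, b = lb of product B (per 1000 ft²).
N: 0.055·a + 0.12·b = 0.95
P₂O₅: 0.14·a + 0.07·b = 1.73
Eliminate b: (row1) − 0.12/0.07·(row2) → -0.185·a = -2.01571, so a = 10.8958.
Then b = (1.73 − 0.14·10.8958) / 0.07 = 2.92278.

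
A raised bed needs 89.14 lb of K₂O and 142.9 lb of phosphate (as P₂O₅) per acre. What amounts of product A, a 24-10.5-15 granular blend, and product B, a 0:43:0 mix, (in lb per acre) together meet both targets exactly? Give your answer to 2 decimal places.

594.27 lb product A, 187.21 lb product B

With a, b = lb per acre of product A and product B:
K₂O: 0.15·a + 0·b = 89.14
P₂O₅: 0.105·a + 0.43·b = 142.9
Eliminate a: (row1) − 0.15/0.105·(row2) → -0.614286·b = -115.003, so b = 187.214.
Back-substitute: a = (89.14 − 0·187.214) / 0.15 = 594.267.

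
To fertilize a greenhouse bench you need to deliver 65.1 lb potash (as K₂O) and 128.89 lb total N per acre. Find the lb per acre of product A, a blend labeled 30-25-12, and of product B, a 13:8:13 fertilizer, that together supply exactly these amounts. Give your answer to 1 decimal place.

Per-acre balance (a = product A, b = product B):
K₂O: 0.12·a + 0.13·b = 65.1
N: 0.3·a + 0.13·b = 128.89
Solving simultaneously: a = 354.389, b = 173.641.

354.4 lb product A, 173.6 lb product B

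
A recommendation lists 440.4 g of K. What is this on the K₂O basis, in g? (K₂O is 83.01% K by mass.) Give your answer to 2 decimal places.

K₂O = 440.4 / 0.8301 = 530.538 g.

530.54 g K₂O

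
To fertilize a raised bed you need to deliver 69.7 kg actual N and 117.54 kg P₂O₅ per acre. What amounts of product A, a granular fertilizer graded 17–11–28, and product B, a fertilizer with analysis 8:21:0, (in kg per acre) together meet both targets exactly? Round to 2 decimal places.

Per-acre balance (a = product A, b = product B):
N: 0.17·a + 0.08·b = 69.7
P₂O₅: 0.11·a + 0.21·b = 117.54
Eliminate a: (row1) − 0.17/0.11·(row2) → -0.244545·b = -111.953, so b = 457.799.
Back-substitute: a = (69.7 − 0.08·457.799) / 0.17 = 194.565.

194.57 kg product A, 457.80 kg product B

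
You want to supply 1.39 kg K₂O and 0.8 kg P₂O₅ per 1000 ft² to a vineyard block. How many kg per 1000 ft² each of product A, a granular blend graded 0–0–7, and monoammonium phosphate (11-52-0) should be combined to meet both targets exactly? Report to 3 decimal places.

Per-1000 ft² balance (a = product A, b = monoammonium phosphate):
K₂O: 0.07·a + 0·b = 1.39
P₂O₅: 0·a + 0.52·b = 0.8
Solving simultaneously: a = 19.8571, b = 1.53846.

19.857 kg product A, 1.538 kg monoammonium phosphate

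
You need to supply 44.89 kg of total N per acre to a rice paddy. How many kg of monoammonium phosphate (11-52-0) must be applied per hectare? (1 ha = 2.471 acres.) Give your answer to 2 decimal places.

1008.39 kg of product per hectare

Product per acre = 44.89 / 11% = 408.091 kg.
Convert to per hectare: 408.091 × 2.471 = 1008.393 kg.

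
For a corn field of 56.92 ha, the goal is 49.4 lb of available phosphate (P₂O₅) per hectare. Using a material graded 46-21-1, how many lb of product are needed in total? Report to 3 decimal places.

Product per hectare = 49.4 / 21% = 235.238 lb.
Total product = 235.238 × 56.92 = 13389.7524 lb.

13389.752 lb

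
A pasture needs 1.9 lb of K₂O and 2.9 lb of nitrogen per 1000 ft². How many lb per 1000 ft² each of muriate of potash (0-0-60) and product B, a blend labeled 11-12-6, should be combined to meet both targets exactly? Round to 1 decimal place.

With a, b = lb per 1000 ft² of muriate of potash and product B:
K₂O: 0.6·a + 0.06·b = 1.9
N: 0·a + 0.11·b = 2.9
Solving simultaneously: a = 0.530303, b = 26.3636.

0.5 lb muriate of potash, 26.4 lb product B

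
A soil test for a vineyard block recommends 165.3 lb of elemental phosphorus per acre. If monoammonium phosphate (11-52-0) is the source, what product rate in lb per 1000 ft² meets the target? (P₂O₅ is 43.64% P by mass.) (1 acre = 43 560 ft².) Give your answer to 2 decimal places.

As P₂O₅: 165.3 / 0.4364 = 378.781 lb per acre.
Product per acre = 378.781 / 52% = 728.425 lb.
Convert to per 1000 ft²: 728.425 × 0.0229568 = 16.7223 lb.

16.72 lb of product per thousand sq ft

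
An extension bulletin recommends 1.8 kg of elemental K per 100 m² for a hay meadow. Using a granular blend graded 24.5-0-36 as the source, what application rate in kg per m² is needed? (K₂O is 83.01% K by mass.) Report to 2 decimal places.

As K₂O: 1.8 / 0.8301 = 2.16841 kg per 100 m².
Product per 100 m² = 2.16841 / 36% = 6.02337 kg.
Convert to per m²: 6.02337 × 0.01 = 0.0602337 kg.

0.06 kg of product per sq m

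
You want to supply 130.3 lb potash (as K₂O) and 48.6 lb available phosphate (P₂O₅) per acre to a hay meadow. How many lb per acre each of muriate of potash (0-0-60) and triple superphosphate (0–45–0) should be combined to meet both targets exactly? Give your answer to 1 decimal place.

217.2 lb muriate of potash, 108.0 lb triple superphosphate

With a, b = lb per acre of muriate of potash and triple superphosphate:
K₂O: 0.6·a + 0·b = 130.3
P₂O₅: 0·a + 0.45·b = 48.6
Solving simultaneously: a = 217.167, b = 108.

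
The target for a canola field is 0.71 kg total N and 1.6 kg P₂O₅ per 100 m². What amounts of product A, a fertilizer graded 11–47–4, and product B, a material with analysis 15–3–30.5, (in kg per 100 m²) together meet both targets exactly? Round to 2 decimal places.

3.25 kg product A, 2.35 kg product B

Per-100 m² balance (a = product A, b = product B):
N: 0.11·a + 0.15·b = 0.71
P₂O₅: 0.47·a + 0.03·b = 1.6
Solving simultaneously: a = 3.25446, b = 2.34673.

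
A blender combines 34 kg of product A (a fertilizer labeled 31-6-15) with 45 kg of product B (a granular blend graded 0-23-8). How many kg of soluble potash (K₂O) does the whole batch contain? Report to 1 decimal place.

8.7 kg K₂O

K₂O mass = 15%×34 + 8%×45 = 8.7 kg.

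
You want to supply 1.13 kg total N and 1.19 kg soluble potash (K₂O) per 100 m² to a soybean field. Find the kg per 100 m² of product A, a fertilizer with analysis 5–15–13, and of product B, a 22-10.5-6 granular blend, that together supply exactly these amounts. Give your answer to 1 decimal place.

Per-100 m² balance (a = product A, b = product B):
N: 0.05·a + 0.22·b = 1.13
K₂O: 0.13·a + 0.06·b = 1.19
From row1: a = (1.13 − 0.22·b) / 0.05.
Into row2: 0.13·(1.13 − 0.22·b)/0.05 + 0.06·b = 1.19 → b = 3.41406, a = 7.57812.

7.6 kg product A, 3.4 kg product B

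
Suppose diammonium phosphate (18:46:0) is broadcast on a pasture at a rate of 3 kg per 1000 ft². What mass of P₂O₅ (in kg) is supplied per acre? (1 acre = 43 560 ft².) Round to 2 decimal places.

60.11 kg P₂O₅ per acre

P₂O₅ per 1000 ft² = 3 × 46% = 1.38 kg.
Convert to per acre: 1.38 × 43.56 = 60.1128 kg.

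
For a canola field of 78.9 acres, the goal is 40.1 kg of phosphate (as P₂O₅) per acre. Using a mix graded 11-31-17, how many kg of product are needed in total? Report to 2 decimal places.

10206.10 kg

Product per acre = 40.1 / 31% = 129.355 kg.
Total product = 129.355 × 78.9 = 10206.097 kg.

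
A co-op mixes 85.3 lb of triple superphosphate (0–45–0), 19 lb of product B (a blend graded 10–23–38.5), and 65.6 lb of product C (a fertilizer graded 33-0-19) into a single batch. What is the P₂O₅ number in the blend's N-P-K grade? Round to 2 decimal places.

Total mass = 85.3 + 19 + 65.6 = 169.9 lb.
P₂O₅ mass = 45%×85.3 + 23%×19 + 0%×65.6 = 42.755 lb.
% P₂O₅ = 42.755 / 169.9 = 25.1648%.

25.16% P₂O₅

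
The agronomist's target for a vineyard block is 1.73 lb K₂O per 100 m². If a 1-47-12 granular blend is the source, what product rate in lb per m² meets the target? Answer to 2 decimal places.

Product per 100 m² = 1.73 / 12% = 14.4167 lb.
Convert to per m²: 14.4167 × 0.01 = 0.144167 lb.

0.14 lb of product per sq m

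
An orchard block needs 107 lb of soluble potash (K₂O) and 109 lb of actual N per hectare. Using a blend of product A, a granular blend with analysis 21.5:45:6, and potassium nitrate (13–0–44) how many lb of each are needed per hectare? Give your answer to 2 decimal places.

392.28 lb product A, 189.69 lb potassium nitrate

Per-hectare balance (a = product A, b = potassium nitrate):
K₂O: 0.06·a + 0.44·b = 107
N: 0.215·a + 0.13·b = 109
From row1: a = (107 − 0.44·b) / 0.06.
Into row2: 0.215·(107 − 0.44·b)/0.06 + 0.13·b = 109 → b = 189.689, a = 392.281.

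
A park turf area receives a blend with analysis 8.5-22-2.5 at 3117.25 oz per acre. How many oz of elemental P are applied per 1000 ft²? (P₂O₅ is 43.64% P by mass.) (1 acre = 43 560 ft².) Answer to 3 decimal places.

P₂O₅ per acre = 3117.25 × 22% = 685.795 oz.
Elemental P = 685.795 × 0.4364 = 299.281 oz per acre.
Convert to per 1000 ft²: 299.281 × 0.0229568 = 6.87054 oz.

6.871 oz P per thousand sq ft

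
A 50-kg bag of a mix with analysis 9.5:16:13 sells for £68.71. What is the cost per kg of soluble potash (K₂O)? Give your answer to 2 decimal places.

£10.57 per kg K₂O

K₂O in bag = 50 × 13% = 6.5 kg.
Cost per kg K₂O = £68.71 / 6.5 = £10.5708.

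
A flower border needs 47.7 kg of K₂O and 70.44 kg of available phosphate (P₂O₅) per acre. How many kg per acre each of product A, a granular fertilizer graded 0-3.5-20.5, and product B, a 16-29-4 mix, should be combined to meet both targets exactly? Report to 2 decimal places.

189.76 kg product A, 219.99 kg product B

Let a = kg of product A, b = kg of product B (per acre).
K₂O: 0.205·a + 0.04·b = 47.7
P₂O₅: 0.035·a + 0.29·b = 70.44
Eliminate b: (row1) − 0.04/0.29·(row2) → 0.200172·a = 37.9841, so a = 189.757.
Then b = (70.44 − 0.035·189.757) / 0.29 = 219.9948.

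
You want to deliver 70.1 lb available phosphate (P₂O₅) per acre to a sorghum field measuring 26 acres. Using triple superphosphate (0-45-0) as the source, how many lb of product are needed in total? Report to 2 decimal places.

Product per acre = 70.1 / 45% = 155.778 lb.
Total product = 155.778 × 26 = 4050.222 lb.

4050.22 lb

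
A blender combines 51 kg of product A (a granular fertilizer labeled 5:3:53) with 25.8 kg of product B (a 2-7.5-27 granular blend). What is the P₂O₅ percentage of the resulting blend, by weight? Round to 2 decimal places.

4.51% P₂O₅

Total mass = 51 + 25.8 = 76.8 kg.
P₂O₅ mass = 3%×51 + 7.5%×25.8 = 3.465 kg.
% P₂O₅ = 3.465 / 76.8 = 4.51172%.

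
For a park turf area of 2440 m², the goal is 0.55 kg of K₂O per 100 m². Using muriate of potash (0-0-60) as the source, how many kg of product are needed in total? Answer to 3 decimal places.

22.367 kg

Product per 100 m² = 0.55 / 60% = 0.916667 kg.
Total product = 0.916667 × 2440 / 100 = 22.3667 kg.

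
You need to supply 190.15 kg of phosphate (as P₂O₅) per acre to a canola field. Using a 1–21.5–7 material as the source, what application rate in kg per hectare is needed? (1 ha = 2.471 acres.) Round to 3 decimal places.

Product per acre = 190.15 / 21.5% = 884.419 kg.
Convert to per hectare: 884.419 × 2.471 = 2185.3984 kg.

2185.398 kg of product per hectare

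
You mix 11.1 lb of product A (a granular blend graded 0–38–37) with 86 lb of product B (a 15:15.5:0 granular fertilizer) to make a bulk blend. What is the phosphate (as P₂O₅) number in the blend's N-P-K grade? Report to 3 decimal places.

Total mass = 11.1 + 86 = 97.1 lb.
P₂O₅ mass = 38%×11.1 + 15.5%×86 = 17.548 lb.
% P₂O₅ = 17.548 / 97.1 = 18.0721%.

18.072% P₂O₅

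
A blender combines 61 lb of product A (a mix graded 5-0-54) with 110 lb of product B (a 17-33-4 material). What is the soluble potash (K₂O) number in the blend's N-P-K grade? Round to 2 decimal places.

21.84% K₂O

Total mass = 61 + 110 = 171 lb.
K₂O mass = 54%×61 + 4%×110 = 37.34 lb.
% K₂O = 37.34 / 171 = 21.8363%.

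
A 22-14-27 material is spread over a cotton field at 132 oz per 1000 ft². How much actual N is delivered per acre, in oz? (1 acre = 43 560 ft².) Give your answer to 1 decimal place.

nitrogen per 1000 ft² = 132 × 22% = 29.04 oz.
Convert to per acre: 29.04 × 43.56 = 1264.98 oz.

1265.0 oz N per acre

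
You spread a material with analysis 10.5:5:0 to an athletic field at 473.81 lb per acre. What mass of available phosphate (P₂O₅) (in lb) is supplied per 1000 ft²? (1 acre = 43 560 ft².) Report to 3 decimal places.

P₂O₅ per acre = 473.81 × 5% = 23.6905 lb.
Convert to per 1000 ft²: 23.6905 × 0.0229568 = 0.543859 lb.

0.544 lb P₂O₅ per thousand sq ft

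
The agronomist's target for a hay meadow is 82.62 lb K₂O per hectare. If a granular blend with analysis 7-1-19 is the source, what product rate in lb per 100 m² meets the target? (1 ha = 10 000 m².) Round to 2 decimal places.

4.35 lb of product per hundred sq m

Product per hectare = 82.62 / 19% = 434.842 lb.
Convert to per 100 m²: 434.842 × 0.01 = 4.34842 lb.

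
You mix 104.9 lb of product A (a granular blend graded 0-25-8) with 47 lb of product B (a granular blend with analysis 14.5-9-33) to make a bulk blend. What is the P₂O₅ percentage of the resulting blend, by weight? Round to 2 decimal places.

Total mass = 104.9 + 47 = 151.9 lb.
P₂O₅ mass = 25%×104.9 + 9%×47 = 30.455 lb.
% P₂O₅ = 30.455 / 151.9 = 20.0494%.

20.05% P₂O₅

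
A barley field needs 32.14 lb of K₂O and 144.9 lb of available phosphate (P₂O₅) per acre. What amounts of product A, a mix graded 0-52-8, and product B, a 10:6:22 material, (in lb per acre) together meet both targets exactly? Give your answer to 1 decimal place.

With a, b = lb per acre of product A and product B:
K₂O: 0.08·a + 0.22·b = 32.14
P₂O₅: 0.52·a + 0.06·b = 144.9
Eliminate b: (row1) − 0.22/0.06·(row2) → -1.82667·a = -499.16, so a = 273.263.
Then b = (144.9 − 0.52·273.263) / 0.06 = 46.7226.

273.3 lb product A, 46.7 lb product B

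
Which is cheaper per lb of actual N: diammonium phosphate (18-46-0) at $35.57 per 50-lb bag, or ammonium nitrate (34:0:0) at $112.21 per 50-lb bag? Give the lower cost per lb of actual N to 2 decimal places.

$3.95 per lb N (diammonium phosphate)

diammonium phosphate: N per bag = 50 × 18% = 9 lb; cost = 35.57 / 9 = $3.9522/lb N.
ammonium nitrate: N per bag = 50 × 34% = 17 lb; cost = 112.21 / 17 = $6.6006/lb N.
diammonium phosphate is cheaper.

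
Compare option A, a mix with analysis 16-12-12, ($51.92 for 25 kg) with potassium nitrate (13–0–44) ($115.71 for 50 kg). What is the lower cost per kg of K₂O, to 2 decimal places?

$5.26 per kg K₂O (potassium nitrate)

option A: K₂O per bag = 25 × 12% = 3 kg; cost = 51.92 / 3 = $17.3067/kg K₂O.
potassium nitrate: K₂O per bag = 50 × 44% = 22 kg; cost = 115.71 / 22 = $5.2595/kg K₂O.
potassium nitrate is cheaper.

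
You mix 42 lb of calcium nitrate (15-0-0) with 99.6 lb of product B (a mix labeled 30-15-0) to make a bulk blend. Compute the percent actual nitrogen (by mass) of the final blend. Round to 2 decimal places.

Total mass = 42 + 99.6 = 141.6 lb.
N mass = 15%×42 + 30%×99.6 = 36.18 lb.
% N = 36.18 / 141.6 = 25.5508%.

25.55% N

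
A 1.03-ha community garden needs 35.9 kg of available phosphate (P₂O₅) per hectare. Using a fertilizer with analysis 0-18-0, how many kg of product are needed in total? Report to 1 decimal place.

Product per hectare = 35.9 / 18% = 199.444 kg.
Total product = 199.444 × 1.03 = 205.428 kg.

205.4 kg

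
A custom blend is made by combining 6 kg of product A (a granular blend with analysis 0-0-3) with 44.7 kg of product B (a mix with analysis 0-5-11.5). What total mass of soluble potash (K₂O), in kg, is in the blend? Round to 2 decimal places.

K₂O mass = 3%×6 + 11.5%×44.7 = 5.3205 kg.

5.32 kg K₂O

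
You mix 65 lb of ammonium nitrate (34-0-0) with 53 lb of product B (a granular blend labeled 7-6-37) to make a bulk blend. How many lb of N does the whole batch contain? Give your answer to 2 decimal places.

N mass = 34%×65 + 7%×53 = 25.81 lb.

25.81 lb N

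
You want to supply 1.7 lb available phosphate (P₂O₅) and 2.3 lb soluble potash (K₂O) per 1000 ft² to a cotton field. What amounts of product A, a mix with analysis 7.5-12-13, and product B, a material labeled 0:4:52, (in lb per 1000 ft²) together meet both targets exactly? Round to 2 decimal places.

Per-1000 ft² balance (a = product A, b = product B):
P₂O₅: 0.12·a + 0.04·b = 1.7
K₂O: 0.13·a + 0.52·b = 2.3
Eliminate b: (row1) − 0.04/0.52·(row2) → 0.11·a = 1.52308, so a = 13.8462.
Then b = (2.3 − 0.13·13.8462) / 0.52 = 0.961538.

13.85 lb product A, 0.96 lb product B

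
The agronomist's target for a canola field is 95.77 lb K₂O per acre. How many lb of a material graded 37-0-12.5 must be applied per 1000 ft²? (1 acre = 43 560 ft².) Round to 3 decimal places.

17.589 lb of product per thousand sq ft

Product per acre = 95.77 / 12.5% = 766.16 lb.
Convert to per 1000 ft²: 766.16 × 0.0229568 = 17.5886 lb.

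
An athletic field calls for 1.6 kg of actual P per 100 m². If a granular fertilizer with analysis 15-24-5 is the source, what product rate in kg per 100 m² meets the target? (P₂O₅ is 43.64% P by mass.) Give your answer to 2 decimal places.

As P₂O₅: 1.6 / 0.4364 = 3.66636 kg per 100 m².
Product per 100 m² = 3.66636 / 24% = 15.2765 kg.

15.28 kg of product per hundred sq m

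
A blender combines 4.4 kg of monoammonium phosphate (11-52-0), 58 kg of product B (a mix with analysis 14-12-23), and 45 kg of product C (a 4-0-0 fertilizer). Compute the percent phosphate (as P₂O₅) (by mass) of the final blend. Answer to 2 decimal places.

Total mass = 4.4 + 58 + 45 = 107.4 kg.
P₂O₅ mass = 52%×4.4 + 12%×58 + 0%×45 = 9.248 kg.
% P₂O₅ = 9.248 / 107.4 = 8.6108%.

8.61% P₂O₅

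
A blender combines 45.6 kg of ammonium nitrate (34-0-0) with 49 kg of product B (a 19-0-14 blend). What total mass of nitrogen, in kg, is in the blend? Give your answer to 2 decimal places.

24.81 kg N

N mass = 34%×45.6 + 19%×49 = 24.814 kg.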